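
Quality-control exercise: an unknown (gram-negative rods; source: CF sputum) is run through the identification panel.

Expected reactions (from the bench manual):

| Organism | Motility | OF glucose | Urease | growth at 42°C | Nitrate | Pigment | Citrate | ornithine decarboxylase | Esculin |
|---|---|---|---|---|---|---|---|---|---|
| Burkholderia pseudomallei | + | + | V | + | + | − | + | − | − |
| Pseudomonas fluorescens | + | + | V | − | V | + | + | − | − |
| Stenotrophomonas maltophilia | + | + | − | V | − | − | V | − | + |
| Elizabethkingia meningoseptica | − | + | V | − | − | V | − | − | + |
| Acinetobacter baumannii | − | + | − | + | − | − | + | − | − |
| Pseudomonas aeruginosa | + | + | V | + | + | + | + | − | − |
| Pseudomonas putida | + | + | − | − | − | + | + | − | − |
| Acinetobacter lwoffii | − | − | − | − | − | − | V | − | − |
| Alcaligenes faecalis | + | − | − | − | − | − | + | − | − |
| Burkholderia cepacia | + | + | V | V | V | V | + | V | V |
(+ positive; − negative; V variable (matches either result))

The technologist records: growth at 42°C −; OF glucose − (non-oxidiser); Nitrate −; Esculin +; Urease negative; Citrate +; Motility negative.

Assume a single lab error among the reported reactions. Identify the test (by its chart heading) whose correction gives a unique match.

Esculin

As reported, no row in the chart matches all 7 reactions.
Reversing Nitrate → still no organism matches.
Reversing Urease → still no organism matches.
Reversing Citrate → still no organism matches.
Reversing Motility → still no organism matches.
Reversing growth at 42°C → still no organism matches.
Reversing Esculin (to −) → unique match: Acinetobacter lwoffii.
Reversing OF glucose → still no organism matches.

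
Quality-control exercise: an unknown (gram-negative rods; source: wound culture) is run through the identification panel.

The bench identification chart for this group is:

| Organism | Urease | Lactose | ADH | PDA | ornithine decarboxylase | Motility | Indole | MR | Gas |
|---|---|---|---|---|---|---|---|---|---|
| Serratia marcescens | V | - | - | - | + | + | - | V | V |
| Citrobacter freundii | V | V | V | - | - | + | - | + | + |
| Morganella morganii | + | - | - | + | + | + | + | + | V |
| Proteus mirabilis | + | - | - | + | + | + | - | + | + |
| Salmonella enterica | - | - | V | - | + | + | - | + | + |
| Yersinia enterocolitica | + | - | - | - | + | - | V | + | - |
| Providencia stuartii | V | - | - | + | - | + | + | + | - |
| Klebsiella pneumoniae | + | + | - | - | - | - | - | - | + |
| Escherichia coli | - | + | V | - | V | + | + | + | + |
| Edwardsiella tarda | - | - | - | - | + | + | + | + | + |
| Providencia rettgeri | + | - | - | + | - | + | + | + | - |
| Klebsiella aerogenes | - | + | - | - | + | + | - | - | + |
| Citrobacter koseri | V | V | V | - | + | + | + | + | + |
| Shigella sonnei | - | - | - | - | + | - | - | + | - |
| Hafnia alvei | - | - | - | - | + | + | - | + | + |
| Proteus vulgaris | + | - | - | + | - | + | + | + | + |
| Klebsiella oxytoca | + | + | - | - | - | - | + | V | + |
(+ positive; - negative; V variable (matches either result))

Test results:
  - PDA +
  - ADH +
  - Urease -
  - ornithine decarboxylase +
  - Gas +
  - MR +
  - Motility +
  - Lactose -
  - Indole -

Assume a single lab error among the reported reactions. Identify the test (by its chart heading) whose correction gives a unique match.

PDA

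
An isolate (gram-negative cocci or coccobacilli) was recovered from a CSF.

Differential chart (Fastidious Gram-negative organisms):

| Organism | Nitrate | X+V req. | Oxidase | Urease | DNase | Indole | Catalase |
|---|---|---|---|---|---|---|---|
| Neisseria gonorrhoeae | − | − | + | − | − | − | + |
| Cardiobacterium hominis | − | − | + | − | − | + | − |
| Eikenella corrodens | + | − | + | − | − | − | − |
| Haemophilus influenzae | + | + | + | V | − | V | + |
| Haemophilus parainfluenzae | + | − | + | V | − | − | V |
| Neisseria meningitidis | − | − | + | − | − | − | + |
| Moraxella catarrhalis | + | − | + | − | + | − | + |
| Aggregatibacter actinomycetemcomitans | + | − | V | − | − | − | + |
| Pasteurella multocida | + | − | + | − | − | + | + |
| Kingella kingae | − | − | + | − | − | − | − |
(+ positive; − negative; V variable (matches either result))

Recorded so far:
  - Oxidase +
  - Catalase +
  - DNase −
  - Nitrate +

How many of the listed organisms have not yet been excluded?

4

DNase −: excludes Moraxella catarrhalis — 9 left.
Oxidase +: all 9 remaining candidates are consistent.
Catalase +: excludes Cardiobacterium hominis, Eikenella corrodens, Kingella kingae — 6 left.
Nitrate +: excludes Neisseria gonorrhoeae, Neisseria meningitidis — 4 left.
Still consistent: Aggregatibacter actinomycetemcomitans, Haemophilus influenzae, Haemophilus parainfluenzae, Pasteurella multocida.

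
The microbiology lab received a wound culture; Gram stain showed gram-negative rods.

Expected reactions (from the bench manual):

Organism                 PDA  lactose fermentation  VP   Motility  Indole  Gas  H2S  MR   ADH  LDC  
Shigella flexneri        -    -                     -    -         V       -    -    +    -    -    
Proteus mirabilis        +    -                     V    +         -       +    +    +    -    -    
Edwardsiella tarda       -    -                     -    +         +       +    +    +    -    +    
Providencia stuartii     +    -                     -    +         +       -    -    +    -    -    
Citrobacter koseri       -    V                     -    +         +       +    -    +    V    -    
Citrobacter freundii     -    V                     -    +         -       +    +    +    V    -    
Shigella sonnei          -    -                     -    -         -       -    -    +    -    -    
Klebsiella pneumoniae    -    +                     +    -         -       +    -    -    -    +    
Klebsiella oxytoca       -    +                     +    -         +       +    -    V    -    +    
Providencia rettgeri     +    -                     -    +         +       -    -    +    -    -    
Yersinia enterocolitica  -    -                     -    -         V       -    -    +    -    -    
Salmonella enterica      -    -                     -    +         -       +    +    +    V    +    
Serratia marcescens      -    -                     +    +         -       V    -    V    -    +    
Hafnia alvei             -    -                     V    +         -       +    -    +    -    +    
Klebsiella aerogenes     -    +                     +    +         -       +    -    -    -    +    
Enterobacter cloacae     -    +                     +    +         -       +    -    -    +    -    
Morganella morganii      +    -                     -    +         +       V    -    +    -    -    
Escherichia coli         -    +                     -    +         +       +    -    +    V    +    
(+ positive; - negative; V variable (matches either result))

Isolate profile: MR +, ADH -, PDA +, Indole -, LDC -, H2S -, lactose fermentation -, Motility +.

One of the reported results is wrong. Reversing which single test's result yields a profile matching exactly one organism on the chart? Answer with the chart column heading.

As reported, no row in the chart matches all 8 reactions.
Reversing H2S (to +) → unique match: Proteus mirabilis.
Reversing PDA → still no organism matches.
Reversing Motility → still no organism matches.
Reversing ADH → still no organism matches.
Reversing Indole → 3 organisms match (not unique).
Reversing lactose fermentation → still no organism matches.
Reversing LDC → still no organism matches.
Reversing MR → still no organism matches.

H2S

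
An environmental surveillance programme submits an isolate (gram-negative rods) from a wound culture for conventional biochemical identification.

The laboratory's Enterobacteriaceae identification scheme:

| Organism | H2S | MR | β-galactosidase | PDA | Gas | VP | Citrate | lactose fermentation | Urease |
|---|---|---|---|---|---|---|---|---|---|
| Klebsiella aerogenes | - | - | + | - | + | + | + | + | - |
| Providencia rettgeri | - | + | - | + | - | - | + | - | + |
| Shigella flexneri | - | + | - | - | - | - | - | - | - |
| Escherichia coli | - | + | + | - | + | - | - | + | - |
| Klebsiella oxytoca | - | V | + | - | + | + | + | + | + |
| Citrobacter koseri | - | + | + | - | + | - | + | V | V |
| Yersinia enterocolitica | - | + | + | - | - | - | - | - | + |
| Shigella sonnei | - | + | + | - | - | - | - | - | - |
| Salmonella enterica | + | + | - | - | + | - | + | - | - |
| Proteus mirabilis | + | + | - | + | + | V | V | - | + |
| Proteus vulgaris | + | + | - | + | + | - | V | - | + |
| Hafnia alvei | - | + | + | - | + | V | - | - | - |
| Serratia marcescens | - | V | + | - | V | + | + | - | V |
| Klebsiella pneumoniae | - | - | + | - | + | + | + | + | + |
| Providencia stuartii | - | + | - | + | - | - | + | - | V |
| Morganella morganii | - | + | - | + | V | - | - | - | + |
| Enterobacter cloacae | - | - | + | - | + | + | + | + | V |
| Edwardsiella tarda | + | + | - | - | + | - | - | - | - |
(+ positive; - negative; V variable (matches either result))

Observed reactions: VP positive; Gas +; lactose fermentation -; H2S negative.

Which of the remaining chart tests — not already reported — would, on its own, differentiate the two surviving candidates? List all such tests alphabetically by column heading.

Citrate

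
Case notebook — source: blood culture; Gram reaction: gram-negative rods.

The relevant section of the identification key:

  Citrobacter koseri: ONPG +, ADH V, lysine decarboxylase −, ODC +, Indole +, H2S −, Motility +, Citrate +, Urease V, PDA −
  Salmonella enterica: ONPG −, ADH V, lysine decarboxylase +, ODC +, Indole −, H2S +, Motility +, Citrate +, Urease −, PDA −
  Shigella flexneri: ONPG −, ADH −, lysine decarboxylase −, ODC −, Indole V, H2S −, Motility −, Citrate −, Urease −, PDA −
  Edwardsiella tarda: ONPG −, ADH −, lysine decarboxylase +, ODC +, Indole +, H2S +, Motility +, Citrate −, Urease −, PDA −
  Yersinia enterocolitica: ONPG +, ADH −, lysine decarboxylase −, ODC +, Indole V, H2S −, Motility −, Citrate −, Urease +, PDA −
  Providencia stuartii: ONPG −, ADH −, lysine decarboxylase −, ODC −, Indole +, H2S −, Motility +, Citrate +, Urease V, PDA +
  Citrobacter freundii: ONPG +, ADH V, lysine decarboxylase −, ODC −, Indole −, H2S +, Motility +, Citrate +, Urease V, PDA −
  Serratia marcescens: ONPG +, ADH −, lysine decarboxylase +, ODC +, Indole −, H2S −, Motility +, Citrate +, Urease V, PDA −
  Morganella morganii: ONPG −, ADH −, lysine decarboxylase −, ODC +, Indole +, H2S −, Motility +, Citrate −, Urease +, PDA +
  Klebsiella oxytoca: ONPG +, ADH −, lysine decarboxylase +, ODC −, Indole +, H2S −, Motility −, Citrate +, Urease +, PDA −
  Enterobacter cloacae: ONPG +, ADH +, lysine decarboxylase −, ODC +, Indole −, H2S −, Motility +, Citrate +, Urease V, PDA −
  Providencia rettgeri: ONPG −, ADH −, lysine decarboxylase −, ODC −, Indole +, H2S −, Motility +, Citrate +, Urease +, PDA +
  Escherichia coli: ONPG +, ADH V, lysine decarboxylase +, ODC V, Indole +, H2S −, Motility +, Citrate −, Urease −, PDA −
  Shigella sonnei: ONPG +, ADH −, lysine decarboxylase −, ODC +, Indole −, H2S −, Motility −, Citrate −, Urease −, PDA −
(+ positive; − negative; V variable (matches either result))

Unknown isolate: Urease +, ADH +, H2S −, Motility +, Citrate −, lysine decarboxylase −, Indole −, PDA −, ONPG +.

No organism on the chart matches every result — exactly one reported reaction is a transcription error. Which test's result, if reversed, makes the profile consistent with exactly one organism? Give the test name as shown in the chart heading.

Citrate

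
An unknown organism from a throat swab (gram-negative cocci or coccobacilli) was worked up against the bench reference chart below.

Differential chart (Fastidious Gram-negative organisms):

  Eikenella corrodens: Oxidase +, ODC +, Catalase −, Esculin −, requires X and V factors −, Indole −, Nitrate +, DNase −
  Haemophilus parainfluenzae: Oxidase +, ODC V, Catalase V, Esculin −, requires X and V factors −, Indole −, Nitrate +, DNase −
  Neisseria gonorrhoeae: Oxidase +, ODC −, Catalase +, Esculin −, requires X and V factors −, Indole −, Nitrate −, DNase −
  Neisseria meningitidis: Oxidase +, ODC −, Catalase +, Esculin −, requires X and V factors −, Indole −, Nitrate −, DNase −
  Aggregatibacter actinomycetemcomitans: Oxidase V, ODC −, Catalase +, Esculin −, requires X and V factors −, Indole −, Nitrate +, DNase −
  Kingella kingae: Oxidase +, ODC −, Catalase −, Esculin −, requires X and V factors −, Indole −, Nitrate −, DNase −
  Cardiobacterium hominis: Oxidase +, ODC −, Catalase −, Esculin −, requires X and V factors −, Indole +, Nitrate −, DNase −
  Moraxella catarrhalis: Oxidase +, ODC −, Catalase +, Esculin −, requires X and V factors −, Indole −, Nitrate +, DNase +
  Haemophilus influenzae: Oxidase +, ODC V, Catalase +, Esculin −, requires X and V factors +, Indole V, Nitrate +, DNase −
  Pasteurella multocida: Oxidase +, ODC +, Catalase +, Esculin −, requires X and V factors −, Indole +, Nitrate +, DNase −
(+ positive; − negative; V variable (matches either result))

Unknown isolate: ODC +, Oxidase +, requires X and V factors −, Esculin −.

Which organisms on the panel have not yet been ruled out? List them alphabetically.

Eikenella corrodens, Haemophilus parainfluenzae, Pasteurella multocida

Esculin −: all 10 remaining candidates are consistent.
Oxidase +: all 10 remaining candidates are consistent.
requires X and V factors −: excludes Haemophilus influenzae — 9 left.
ODC +: excludes 6 organisms — 3 left.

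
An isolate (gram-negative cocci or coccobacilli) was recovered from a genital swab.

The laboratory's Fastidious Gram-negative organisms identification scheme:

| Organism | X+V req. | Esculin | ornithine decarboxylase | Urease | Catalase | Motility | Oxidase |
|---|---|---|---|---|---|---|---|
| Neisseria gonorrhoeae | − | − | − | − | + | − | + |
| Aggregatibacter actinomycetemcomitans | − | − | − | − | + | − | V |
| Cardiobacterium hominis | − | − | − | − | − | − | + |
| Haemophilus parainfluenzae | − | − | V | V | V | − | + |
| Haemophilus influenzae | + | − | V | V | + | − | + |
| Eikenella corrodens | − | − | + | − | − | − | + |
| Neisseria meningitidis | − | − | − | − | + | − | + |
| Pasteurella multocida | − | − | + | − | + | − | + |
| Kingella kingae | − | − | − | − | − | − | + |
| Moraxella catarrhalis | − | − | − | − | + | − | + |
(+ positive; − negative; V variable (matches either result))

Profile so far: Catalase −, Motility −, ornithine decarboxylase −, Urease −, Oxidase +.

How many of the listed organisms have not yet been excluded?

3

ornithine decarboxylase −: excludes Eikenella corrodens, Pasteurella multocida — 8 left.
Motility −: all 8 remaining candidates are consistent.
Oxidase +: all 8 remaining candidates are consistent.
Urease −: all 8 remaining candidates are consistent.
Catalase −: excludes 5 organisms — 3 left.
Still consistent: Cardiobacterium hominis, Haemophilus parainfluenzae, Kingella kingae.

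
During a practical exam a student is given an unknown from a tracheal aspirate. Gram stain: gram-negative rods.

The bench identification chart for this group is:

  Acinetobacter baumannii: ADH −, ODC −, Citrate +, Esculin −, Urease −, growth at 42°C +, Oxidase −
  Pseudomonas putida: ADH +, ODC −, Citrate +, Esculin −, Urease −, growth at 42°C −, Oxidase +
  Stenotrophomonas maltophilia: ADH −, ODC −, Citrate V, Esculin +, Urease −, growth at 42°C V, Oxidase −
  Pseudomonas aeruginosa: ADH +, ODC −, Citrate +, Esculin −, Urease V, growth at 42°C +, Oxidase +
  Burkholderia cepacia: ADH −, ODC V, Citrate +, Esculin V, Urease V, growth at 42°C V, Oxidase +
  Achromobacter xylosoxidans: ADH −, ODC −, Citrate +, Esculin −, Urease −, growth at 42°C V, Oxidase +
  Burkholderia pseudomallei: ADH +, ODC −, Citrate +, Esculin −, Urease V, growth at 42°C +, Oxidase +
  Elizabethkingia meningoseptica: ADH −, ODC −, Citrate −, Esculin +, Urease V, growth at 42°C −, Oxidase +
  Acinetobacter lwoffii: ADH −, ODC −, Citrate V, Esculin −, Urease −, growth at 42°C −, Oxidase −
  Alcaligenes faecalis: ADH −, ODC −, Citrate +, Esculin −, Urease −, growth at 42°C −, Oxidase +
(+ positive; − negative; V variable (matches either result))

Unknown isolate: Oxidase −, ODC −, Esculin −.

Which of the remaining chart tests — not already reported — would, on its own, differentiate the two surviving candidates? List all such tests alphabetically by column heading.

growth at 42°C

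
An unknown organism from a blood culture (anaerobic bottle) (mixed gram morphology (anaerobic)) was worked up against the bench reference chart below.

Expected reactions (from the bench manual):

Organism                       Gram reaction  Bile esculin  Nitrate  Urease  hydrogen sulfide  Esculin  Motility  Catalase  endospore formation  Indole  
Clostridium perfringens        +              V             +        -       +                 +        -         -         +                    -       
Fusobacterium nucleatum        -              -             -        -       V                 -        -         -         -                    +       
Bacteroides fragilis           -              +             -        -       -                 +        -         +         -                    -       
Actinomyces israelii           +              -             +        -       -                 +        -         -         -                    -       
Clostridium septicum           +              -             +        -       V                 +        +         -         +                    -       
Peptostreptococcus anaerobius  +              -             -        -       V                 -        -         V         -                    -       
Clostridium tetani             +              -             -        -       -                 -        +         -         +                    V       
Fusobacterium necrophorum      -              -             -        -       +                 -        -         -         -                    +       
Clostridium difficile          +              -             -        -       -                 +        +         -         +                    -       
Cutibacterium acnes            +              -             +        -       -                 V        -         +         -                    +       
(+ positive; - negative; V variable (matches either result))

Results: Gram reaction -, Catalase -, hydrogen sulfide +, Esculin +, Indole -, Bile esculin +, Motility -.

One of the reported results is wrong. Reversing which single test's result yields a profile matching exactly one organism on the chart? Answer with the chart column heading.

Gram reaction

As reported, no row in the chart matches all 7 reactions.
Reversing Bile esculin → still no organism matches.
Reversing hydrogen sulfide → still no organism matches.
Reversing Esculin → still no organism matches.
Reversing Indole → still no organism matches.
Reversing Motility → still no organism matches.
Reversing Gram reaction (to +) → unique match: Clostridium perfringens.
Reversing Catalase → still no organism matches.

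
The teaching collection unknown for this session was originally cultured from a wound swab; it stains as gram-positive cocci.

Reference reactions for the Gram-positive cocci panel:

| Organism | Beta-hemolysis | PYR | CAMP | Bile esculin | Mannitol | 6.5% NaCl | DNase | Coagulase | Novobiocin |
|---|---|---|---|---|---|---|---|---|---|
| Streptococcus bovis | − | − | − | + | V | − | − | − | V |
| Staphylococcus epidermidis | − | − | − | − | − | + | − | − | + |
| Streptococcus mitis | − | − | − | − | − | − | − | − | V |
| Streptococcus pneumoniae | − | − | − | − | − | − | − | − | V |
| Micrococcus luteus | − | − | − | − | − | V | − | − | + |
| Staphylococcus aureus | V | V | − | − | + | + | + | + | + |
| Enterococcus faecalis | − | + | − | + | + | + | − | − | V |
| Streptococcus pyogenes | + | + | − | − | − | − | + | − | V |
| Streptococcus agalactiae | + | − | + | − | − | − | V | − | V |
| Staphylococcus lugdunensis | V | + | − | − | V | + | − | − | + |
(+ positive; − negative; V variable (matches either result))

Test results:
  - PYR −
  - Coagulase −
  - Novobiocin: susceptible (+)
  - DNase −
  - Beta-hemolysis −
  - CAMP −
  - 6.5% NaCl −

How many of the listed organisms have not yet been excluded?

4

DNase −: excludes Staphylococcus aureus, Streptococcus pyogenes — 8 left.
6.5% NaCl −: excludes Staphylococcus epidermidis, Enterococcus faecalis, Staphylococcus lugdunensis — 5 left.
Coagulase −: all 5 remaining candidates are consistent.
CAMP −: excludes Streptococcus agalactiae — 4 left.
Novobiocin +: all 4 remaining candidates are consistent.
PYR −: all 4 remaining candidates are consistent.
Beta-hemolysis −: all 4 remaining candidates are consistent.
Still consistent: Micrococcus luteus, Streptococcus bovis, Streptococcus mitis, Streptococcus pneumoniae.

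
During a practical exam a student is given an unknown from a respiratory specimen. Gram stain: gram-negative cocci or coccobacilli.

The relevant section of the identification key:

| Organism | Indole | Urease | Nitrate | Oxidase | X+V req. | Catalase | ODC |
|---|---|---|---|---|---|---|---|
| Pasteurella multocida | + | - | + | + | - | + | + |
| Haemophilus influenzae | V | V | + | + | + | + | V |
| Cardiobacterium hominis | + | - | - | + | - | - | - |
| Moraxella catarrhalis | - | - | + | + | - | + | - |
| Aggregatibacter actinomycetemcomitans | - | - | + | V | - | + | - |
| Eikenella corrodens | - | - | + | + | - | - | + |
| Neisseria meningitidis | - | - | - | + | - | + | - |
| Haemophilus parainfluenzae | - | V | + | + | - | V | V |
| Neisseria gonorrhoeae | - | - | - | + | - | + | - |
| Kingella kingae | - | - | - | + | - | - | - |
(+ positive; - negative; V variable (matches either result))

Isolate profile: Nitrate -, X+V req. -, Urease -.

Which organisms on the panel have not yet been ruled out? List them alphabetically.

Nitrate -: excludes 6 organisms — 4 left.
X+V req. -: all 4 remaining candidates are consistent.
Urease -: all 4 remaining candidates are consistent.

Cardiobacterium hominis, Kingella kingae, Neisseria gonorrhoeae, Neisseria meningitidis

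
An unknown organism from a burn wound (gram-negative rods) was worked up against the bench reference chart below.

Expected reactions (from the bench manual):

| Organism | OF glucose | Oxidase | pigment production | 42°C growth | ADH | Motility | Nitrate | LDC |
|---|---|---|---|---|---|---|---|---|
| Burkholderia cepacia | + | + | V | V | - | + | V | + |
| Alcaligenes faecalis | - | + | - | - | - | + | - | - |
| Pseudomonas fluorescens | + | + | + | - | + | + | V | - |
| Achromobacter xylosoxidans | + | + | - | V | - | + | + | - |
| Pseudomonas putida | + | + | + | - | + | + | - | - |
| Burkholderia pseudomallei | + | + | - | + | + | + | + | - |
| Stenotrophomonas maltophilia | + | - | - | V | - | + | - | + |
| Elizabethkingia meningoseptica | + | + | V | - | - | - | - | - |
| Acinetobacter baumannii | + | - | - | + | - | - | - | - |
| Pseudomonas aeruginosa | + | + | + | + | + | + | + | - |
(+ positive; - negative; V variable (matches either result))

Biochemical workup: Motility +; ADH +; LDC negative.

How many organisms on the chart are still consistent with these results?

Motility +: excludes Elizabethkingia meningoseptica, Acinetobacter baumannii — 8 left.
ADH +: excludes Burkholderia cepacia, Alcaligenes faecalis, Achromobacter xylosoxidans, Stenotrophomonas maltophilia — 4 left.
LDC -: all 4 remaining candidates are consistent.
Still consistent: Burkholderia pseudomallei, Pseudomonas aeruginosa, Pseudomonas fluorescens, Pseudomonas putida.

4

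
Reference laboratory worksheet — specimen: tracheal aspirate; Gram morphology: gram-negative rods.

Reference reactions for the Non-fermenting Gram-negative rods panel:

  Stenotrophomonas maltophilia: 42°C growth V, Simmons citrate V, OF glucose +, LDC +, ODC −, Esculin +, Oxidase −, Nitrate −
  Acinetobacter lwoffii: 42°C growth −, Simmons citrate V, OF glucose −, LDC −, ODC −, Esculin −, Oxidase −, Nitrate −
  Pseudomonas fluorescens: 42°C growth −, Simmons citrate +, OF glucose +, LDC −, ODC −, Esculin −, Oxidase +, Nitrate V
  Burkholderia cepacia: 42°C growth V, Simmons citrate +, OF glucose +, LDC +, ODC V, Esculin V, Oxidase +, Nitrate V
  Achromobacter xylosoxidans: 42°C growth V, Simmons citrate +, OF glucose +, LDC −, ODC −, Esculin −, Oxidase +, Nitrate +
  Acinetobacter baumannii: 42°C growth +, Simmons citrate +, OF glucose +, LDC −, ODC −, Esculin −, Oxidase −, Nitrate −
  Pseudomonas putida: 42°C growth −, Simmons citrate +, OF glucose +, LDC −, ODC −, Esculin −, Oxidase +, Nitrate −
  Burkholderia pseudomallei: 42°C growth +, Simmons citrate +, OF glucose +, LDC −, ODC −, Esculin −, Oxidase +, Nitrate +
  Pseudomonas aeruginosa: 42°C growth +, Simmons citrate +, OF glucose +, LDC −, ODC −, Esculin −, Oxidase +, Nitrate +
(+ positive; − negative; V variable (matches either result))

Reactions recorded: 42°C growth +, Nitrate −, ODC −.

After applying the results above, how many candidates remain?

Nitrate −: excludes Achromobacter xylosoxidans, Burkholderia pseudomallei, Pseudomonas aeruginosa — 6 left.
42°C growth +: excludes Acinetobacter lwoffii, Pseudomonas fluorescens, Pseudomonas putida — 3 left.
ODC −: all 3 remaining candidates are consistent.
Still consistent: Acinetobacter baumannii, Burkholderia cepacia, Stenotrophomonas maltophilia.

3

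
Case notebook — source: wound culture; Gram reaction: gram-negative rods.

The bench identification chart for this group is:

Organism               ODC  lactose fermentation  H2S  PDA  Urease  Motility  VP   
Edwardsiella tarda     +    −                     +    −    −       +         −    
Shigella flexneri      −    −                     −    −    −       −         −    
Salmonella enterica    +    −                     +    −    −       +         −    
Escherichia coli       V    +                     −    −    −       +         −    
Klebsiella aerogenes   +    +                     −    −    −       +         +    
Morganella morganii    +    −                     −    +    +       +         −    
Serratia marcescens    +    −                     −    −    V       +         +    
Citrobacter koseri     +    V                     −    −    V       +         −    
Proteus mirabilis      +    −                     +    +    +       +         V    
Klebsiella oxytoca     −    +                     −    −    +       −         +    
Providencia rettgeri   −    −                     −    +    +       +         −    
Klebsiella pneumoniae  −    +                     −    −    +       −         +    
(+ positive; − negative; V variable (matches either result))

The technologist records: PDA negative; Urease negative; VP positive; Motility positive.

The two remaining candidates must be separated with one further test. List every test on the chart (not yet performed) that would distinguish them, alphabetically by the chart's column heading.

lactose fermentation

PDA −: excludes Morganella morganii, Proteus mirabilis, Providencia rettgeri — 9 left.
Motility +: excludes Shigella flexneri, Klebsiella oxytoca, Klebsiella pneumoniae — 6 left.
Urease −: all 6 remaining candidates are consistent.
VP +: excludes Edwardsiella tarda, Salmonella enterica, Escherichia coli, Citrobacter koseri — 2 left.
Two candidates remain: Klebsiella aerogenes and Serratia marcescens.
  ODC: + vs + — same for both, does not separate.
  lactose fermentation: Klebsiella aerogenes +, Serratia marcescens − — discriminates.
  H2S: − vs − — same for both, does not separate.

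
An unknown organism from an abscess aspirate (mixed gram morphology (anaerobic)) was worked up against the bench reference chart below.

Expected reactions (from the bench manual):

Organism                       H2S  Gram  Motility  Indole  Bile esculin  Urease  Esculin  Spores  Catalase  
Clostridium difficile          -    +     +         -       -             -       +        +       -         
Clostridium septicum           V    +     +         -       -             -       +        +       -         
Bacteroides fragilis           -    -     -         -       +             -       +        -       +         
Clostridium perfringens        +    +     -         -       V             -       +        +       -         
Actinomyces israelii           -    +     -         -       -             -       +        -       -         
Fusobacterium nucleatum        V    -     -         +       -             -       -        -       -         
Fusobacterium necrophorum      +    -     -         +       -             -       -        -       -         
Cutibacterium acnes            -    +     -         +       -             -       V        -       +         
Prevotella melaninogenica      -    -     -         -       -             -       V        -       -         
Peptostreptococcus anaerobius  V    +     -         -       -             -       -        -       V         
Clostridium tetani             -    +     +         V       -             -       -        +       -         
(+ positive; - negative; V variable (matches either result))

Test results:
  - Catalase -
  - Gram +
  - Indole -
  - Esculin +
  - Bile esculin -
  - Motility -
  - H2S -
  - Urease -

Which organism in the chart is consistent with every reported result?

Actinomyces israelii

Catalase -: excludes Bacteroides fragilis, Cutibacterium acnes — 9 left.
H2S -: excludes Clostridium perfringens, Fusobacterium necrophorum — 7 left.
Urease -: all 7 remaining candidates are consistent.
Indole -: excludes Fusobacterium nucleatum — 6 left.
Motility -: excludes Clostridium difficile, Clostridium septicum, Clostridium tetani — 3 left.
Bile esculin -: all 3 remaining candidates are consistent.
Esculin +: excludes Peptostreptococcus anaerobius — 2 left.
Gram +: excludes Prevotella melaninogenica — 1 left.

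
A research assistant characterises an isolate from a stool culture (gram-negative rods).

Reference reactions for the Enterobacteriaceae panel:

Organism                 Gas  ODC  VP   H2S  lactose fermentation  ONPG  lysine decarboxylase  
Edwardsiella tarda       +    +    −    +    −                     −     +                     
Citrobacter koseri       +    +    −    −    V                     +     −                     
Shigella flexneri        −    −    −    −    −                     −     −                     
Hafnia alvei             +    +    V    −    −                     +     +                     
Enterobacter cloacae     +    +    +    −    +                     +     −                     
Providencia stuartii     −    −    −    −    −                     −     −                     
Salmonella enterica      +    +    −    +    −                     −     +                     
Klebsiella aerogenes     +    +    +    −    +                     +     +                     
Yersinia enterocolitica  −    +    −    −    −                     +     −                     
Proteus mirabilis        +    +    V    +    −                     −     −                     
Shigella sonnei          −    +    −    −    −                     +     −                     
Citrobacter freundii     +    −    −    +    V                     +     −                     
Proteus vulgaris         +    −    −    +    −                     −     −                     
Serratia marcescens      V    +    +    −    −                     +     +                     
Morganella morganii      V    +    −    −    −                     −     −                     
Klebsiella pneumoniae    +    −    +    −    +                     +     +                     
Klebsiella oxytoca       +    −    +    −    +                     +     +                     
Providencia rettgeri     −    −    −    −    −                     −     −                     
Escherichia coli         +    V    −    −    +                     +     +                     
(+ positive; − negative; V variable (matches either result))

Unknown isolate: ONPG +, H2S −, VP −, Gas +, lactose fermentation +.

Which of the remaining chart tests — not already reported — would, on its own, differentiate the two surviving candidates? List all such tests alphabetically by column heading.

VP −: excludes 5 organisms — 14 left.
H2S −: excludes 5 organisms — 9 left.
Gas +: excludes 5 organisms — 4 left.
ONPG +: excludes Morganella morganii — 3 left.
lactose fermentation +: excludes Hafnia alvei — 2 left.
Two candidates remain: Citrobacter koseri and Escherichia coli.
  ODC: + vs V — variable for at least one, does not separate.
  lysine decarboxylase: Citrobacter koseri −, Escherichia coli + — discriminates.

lysine decarboxylase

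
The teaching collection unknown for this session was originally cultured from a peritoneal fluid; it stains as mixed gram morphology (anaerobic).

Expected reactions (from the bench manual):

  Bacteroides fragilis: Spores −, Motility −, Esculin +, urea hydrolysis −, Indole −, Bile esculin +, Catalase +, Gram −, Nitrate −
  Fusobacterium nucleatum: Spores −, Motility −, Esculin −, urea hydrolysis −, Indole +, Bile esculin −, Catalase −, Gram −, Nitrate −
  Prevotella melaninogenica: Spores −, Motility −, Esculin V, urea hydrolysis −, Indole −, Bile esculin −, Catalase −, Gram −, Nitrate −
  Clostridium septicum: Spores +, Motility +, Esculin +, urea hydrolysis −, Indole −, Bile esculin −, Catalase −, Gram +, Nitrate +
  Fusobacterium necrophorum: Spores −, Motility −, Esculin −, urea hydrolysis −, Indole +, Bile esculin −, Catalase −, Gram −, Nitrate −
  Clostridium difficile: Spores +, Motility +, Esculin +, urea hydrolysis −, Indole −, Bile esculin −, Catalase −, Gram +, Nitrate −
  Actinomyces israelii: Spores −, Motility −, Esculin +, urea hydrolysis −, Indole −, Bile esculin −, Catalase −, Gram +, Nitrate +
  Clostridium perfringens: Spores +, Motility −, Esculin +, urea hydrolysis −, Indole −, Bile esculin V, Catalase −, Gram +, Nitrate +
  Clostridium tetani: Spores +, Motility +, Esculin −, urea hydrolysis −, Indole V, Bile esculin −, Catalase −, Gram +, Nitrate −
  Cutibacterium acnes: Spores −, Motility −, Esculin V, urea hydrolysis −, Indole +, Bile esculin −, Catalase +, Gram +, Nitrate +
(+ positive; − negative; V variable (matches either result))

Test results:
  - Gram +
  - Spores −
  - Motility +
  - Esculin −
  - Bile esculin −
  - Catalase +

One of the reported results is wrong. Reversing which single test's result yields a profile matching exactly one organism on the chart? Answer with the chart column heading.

As reported, no row in the chart matches all 6 reactions.
Reversing Spores → still no organism matches.
Reversing Motility (to −) → unique match: Cutibacterium acnes.
Reversing Catalase → still no organism matches.
Reversing Esculin → still no organism matches.
Reversing Bile esculin → still no organism matches.
Reversing Gram → still no organism matches.

Motility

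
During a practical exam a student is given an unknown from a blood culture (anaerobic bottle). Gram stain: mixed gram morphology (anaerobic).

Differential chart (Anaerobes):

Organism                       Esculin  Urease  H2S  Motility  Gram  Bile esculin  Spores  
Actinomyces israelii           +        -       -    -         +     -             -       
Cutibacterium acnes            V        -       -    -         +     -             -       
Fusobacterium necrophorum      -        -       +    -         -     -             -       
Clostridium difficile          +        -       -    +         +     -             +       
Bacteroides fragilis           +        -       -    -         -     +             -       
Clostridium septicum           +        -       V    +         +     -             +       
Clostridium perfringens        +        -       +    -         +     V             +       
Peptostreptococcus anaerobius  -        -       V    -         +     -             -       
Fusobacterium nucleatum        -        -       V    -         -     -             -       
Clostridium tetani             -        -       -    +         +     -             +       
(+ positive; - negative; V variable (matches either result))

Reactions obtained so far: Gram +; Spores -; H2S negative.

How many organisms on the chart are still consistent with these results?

3

H2S -: excludes Fusobacterium necrophorum, Clostridium perfringens — 8 left.
Spores -: excludes Clostridium difficile, Clostridium septicum, Clostridium tetani — 5 left.
Gram +: excludes Bacteroides fragilis, Fusobacterium nucleatum — 3 left.
Still consistent: Actinomyces israelii, Cutibacterium acnes, Peptostreptococcus anaerobius.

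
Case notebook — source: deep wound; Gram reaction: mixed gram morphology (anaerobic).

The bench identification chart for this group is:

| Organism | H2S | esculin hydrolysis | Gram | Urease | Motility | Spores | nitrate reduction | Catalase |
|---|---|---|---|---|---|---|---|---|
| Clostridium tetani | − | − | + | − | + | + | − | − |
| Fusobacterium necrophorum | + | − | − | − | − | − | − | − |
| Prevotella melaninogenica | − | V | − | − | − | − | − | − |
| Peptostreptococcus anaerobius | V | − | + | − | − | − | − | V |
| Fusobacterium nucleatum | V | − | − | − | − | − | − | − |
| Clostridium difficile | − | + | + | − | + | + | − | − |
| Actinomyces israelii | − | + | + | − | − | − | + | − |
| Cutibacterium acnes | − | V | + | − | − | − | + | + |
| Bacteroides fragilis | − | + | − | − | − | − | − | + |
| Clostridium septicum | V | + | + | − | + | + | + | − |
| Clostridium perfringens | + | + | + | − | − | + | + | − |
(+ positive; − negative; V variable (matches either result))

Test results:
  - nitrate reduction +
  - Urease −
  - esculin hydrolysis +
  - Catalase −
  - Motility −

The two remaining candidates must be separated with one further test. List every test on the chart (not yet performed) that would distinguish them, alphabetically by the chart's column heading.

H2S, Spores

esculin hydrolysis +: excludes Clostridium tetani, Fusobacterium necrophorum, Peptostreptococcus anaerobius, Fusobacterium nucleatum — 7 left.
Motility −: excludes Clostridium difficile, Clostridium septicum — 5 left.
Urease −: all 5 remaining candidates are consistent.
nitrate reduction +: excludes Prevotella melaninogenica, Bacteroides fragilis — 3 left.
Catalase −: excludes Cutibacterium acnes — 2 left.
Two candidates remain: Actinomyces israelii and Clostridium perfringens.
  H2S: Actinomyces israelii −, Clostridium perfringens + — discriminates.
  Gram: + vs + — same for both, does not separate.
  Spores: Actinomyces israelii −, Clostridium perfringens + — discriminates.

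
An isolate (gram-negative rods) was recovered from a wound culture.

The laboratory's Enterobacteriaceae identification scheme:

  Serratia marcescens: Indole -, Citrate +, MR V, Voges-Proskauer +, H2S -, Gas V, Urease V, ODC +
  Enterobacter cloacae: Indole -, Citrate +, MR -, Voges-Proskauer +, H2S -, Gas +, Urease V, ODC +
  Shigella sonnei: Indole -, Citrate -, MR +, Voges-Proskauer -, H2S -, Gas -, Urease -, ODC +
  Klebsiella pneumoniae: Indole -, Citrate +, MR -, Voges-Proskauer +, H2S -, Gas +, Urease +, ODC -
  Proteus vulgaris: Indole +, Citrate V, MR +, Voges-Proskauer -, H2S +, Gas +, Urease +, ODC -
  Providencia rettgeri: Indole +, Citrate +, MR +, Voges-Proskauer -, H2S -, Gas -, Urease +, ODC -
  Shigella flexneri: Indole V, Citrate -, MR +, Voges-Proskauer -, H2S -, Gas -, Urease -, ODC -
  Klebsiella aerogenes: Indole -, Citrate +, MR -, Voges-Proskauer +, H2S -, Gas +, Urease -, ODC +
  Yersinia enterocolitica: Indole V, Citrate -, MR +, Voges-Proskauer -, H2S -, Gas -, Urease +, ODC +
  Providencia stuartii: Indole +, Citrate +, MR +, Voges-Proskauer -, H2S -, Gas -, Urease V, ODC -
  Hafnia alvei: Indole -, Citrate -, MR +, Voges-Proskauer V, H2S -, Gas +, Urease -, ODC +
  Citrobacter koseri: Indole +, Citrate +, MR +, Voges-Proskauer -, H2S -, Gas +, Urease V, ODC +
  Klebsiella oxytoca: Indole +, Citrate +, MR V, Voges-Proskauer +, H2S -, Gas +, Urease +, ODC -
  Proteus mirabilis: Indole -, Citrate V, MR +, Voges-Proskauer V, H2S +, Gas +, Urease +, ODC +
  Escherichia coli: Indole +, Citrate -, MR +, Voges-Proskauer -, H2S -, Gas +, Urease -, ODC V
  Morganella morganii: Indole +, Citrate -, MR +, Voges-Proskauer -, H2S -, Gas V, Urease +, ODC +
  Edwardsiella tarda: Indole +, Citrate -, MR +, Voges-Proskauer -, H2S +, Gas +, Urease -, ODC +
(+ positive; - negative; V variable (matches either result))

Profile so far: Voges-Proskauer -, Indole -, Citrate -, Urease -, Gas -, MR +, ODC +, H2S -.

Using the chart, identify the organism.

Shigella sonnei

ODC +: excludes 6 organisms — 11 left.
Urease -: excludes Yersinia enterocolitica, Proteus mirabilis, Morganella morganii — 8 left.
H2S -: excludes Edwardsiella tarda — 7 left.
Indole -: excludes Citrobacter koseri, Escherichia coli — 5 left.
MR +: excludes Enterobacter cloacae, Klebsiella aerogenes — 3 left.
Voges-Proskauer -: excludes Serratia marcescens — 2 left.
Citrate -: all 2 remaining candidates are consistent.
Gas -: excludes Hafnia alvei — 1 left.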